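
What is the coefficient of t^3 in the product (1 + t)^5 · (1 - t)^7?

10

Coefficient of t^3 = Σ_{j} C(5,j)·1^j·C(7,3-j)·(-1)^(3-j) for j from 0 to 3.
= (-35) + 105 + (-70) + 10 = 10.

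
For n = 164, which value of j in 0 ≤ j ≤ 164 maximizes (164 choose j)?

C(164,j) is maximized at j = 164/2 = 82.

82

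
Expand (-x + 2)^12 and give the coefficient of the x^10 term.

The general term is C(12,j)·(-x)^j·(2)^(12-j); the x^10 term has j = 10.
C(12,10) = 66.
Coefficient = C(12,10) · 2^2 = 66 · 4 = 264.

264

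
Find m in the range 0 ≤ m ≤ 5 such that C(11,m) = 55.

2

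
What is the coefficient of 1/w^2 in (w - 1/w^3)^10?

-120

General term: C(10,j)·(w)^j·(-1/w^3)^(10-j), with w-exponent 1j − 3(10−j) = 4j − 30.
Set 4j − 30 = -2: j = 7.
C(10,7) = 120; 1^7 = 1; (-1)^3 = -1.
Coefficient = 120 · 1 · (-1) = -120.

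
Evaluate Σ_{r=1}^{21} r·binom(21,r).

22020096

Since r·C(21,r) = 21·C(20,r−1), the sum is 21·2^20 = 21·1048576 = 22020096.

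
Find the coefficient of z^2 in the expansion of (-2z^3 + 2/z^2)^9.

General term: C(9,j)·(-2z^3)^j·(2/z^2)^(9-j), with z-exponent 3j − 2(9−j) = 5j − 18.
Set 5j − 18 = 2: j = 4.
C(9,4) = 126; (-2)^4 = 16; 2^5 = 32.
Coefficient = 126 · 16 · 32 = 64512.

64512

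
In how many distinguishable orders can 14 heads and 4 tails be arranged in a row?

Choose positions for the heads: C(18,14) = 3060.

3060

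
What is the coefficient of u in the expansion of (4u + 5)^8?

2500000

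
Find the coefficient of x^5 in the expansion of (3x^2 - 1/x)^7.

General term: C(7,j)·(3x^2)^j·(-1/x)^(7-j), with x-exponent 2j − 1(7−j) = 3j − 7.
Set 3j − 7 = 5: j = 4.
C(7,4) = 35; 3^4 = 81; (-1)^3 = -1.
Coefficient = 35 · 81 · (-1) = -2835.

-2835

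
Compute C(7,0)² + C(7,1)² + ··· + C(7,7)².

3432

Σ C(7,i)² is the coefficient of x^7 in (1+x)^7(1+x)^7 = (1+x)^14, i.e. C(14,7) = 3432.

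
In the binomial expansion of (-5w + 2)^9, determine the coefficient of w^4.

2520000

The general term is C(9,j)·(-5w)^j·(2)^(9-j); the w^4 term has j = 4.
C(9,4) = 126.
Coefficient = C(9,4) · (-5)^4 · 2^5 = 126 · 625 · 32 = 2520000.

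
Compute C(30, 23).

2035800

C(30,23) = C(30,7) by symmetry.
C(30,7) = (30·29·28·27·26·25·24) / 7! = 10260432000 / 5040 = 2035800.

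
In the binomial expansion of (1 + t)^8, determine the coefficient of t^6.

The general term is C(8,j)·(1)^j·(t)^(8-j); the t^6 term has j = 2.
C(8,2) = 28.
Coefficient = C(8,2) = 28.

28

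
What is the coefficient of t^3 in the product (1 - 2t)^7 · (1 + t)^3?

-69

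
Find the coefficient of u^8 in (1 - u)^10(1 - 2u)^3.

5301

Coefficient of u^8 = Σ_{j} C(10,j)·(-1)^j·C(3,8-j)·(-2)^(8-j) for j from 5 to 8.
= 2016 + 2520 + 720 + 45 = 5301.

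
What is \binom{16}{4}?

1820

C(16,4) = (16·15·14·13) / 4! = 43680 / 24 = 1820.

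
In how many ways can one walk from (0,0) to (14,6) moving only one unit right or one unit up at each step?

Each path is a sequence of 20 steps with 14 rights: C(20,14) = 38760.

38760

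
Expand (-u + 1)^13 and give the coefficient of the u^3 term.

-286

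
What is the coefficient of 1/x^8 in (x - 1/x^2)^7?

-21

General term: C(7,j)·(x)^j·(-1/x^2)^(7-j), with x-exponent 1j − 2(7−j) = 3j − 14.
Set 3j − 14 = -8: j = 2.
C(7,2) = 21; 1^2 = 1; (-1)^5 = -1.
Coefficient = 21 · 1 · (-1) = -21.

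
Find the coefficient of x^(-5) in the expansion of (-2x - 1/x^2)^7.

-280

General term: C(7,j)·(-2x)^j·(-1/x^2)^(7-j), with x-exponent 1j − 2(7−j) = 3j − 14.
Set 3j − 14 = -5: j = 3.
C(7,3) = 35; (-2)^3 = -8; (-1)^4 = 1.
Coefficient = 35 · (-8) · 1 = -280.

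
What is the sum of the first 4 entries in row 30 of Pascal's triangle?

4526

1 + 30 + 435 + 4060 = 4526.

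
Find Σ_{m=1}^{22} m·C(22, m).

Differentiating (1+x)^22 and setting x=1: Σ m·C(22,m) = 22·2^21 = 46137344.

46137344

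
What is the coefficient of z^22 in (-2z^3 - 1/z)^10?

General term: C(10,j)·(-2z^3)^j·(-1/z)^(10-j), with z-exponent 3j − 1(10−j) = 4j − 10.
Set 4j − 10 = 22: j = 8.
C(10,8) = 45; (-2)^8 = 256; (-1)^2 = 1.
Coefficient = 45 · 256 · 1 = 11520.

11520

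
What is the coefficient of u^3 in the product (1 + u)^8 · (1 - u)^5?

Coefficient of u^3 = Σ_{j} C(8,j)·1^j·C(5,3-j)·(-1)^(3-j) for j from 0 to 3.
= (-10) + 80 + (-140) + 56 = -14.

-14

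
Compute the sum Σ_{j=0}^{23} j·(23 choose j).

96468992

Since j·C(23,j) = 23·C(22,j−1), the sum is 23·2^22 = 23·4194304 = 96468992.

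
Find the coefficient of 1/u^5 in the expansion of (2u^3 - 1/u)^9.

18

General term: C(9,j)·(2u^3)^j·(-1/u)^(9-j), with u-exponent 3j − 1(9−j) = 4j − 9.
Set 4j − 9 = -5: j = 1.
C(9,1) = 9; 2^1 = 2; (-1)^8 = 1.
Coefficient = 9 · 2 · 1 = 18.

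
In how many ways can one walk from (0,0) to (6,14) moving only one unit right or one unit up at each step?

38760

Each path is a sequence of 20 steps with 6 rights: C(20,6) = 38760.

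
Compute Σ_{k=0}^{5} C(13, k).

2380

1 + 13 + 78 + 286 + 715 + 1287 = 2380.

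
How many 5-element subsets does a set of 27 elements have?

C(27,5) = (27·26·25·24·23) / 5! = 9687600 / 120 = 80730.

80730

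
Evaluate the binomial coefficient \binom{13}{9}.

715

C(13,9) = C(13,4) by symmetry.
C(13,4) = (13·12·11·10) / 4! = 17160 / 24 = 715.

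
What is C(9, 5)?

126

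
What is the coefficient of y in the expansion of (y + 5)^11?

The general term is C(11,j)·(y)^j·(5)^(11-j); the y^1 term has j = 1.
C(11,1) = 11.
Coefficient = C(11,1) · 5^10 = 11 · 9765625 = 107421875.

107421875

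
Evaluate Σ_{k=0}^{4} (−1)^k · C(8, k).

35

The partial alternating sum Σ_{k=0}^{4} (−1)^k C(8,k) = (−1)^4 C(7,4) = 35.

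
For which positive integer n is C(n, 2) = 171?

19

n(n−1)/2 = 171 ⇒ n(n−1) = 342. Since 19·18 = 342, n = 19.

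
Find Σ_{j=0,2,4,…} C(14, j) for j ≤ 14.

8192

Even-j terms of row 14 sum to 2^13 = 8192.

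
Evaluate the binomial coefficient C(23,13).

1144066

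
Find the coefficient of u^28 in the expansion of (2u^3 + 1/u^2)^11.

11264

General term: C(11,j)·(2u^3)^j·(1/u^2)^(11-j), with u-exponent 3j − 2(11−j) = 5j − 22.
Set 5j − 22 = 28: j = 10.
C(11,10) = 11; 2^10 = 1024; 1^1 = 1.
Coefficient = 11 · 1024 · 1 = 11264.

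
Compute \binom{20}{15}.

15504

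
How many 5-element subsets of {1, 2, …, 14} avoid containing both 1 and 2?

1782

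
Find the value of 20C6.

C(20,6) = (20·19·18·17·16·15) / 6! = 27907200 / 720 = 38760.

38760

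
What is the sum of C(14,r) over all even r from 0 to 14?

8192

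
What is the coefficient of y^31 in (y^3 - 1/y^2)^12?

-12

General term: C(12,j)·(y^3)^j·(-1/y^2)^(12-j), with y-exponent 3j − 2(12−j) = 5j − 24.
Set 5j − 24 = 31: j = 11.
C(12,11) = 12; 1^11 = 1; (-1)^1 = -1.
Coefficient = 12 · 1 · (-1) = -12.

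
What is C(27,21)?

C(27,21) = C(27,6) by symmetry.
C(27,6) = (27·26·25·24·23·22) / 6! = 213127200 / 720 = 296010.

296010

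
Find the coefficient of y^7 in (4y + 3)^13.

The general term is C(13,j)·(4y)^j·(3)^(13-j); the y^7 term has j = 7.
C(13,7) = 1716.
Coefficient = C(13,7) · 4^7 · 3^6 = 1716 · 16384 · 729 = 20495794176.

20495794176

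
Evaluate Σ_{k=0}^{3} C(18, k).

1 + 18 + 153 + 816 = 988.

988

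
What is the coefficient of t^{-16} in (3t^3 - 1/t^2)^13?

General term: C(13,j)·(3t^3)^j·(-1/t^2)^(13-j), with t-exponent 3j − 2(13−j) = 5j − 26.
Set 5j − 26 = -16: j = 2.
C(13,2) = 78; 3^2 = 9; (-1)^11 = -1.
Coefficient = 78 · 9 · (-1) = -702.

-702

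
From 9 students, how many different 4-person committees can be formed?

126

This is C(9,4) = 126.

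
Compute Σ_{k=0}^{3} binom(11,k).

232

1 + 11 + 55 + 165 = 232.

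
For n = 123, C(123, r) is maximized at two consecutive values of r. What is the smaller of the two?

61

For odd n = 123, C(123,r) peaks at r = (n−1)/2 and (n+1)/2; the smaller is 61.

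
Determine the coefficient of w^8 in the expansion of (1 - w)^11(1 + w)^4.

99

Coefficient of w^8 = Σ_{j} C(11,j)·(-1)^j·C(4,8-j)·1^(8-j) for j from 4 to 8.
= 330 + (-1848) + 2772 + (-1320) + 165 = 99.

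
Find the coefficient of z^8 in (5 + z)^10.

1125

The general term is C(10,j)·(5)^j·(z)^(10-j); the z^8 term has j = 2.
C(10,2) = 45.
Coefficient = C(10,2) · 5^2 = 45 · 25 = 1125.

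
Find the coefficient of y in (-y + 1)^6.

-6

The general term is C(6,j)·(-y)^j·(1)^(6-j); the y^1 term has j = 1.
C(6,1) = 6.
Coefficient = C(6,1) · (-1)^1 = 6 · (-1) = -6.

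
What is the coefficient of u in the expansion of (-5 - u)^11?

The general term is C(11,j)·(-5)^j·(-u)^(11-j); the u^1 term has j = 10.
C(11,10) = 11.
Coefficient = C(11,10) · (-5)^10 · (-1)^1 = 11 · 9765625 · (-1) = -107421875.

-107421875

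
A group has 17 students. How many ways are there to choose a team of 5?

6188

This is C(17,5) = 6188.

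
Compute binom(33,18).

1037158320

C(33,18) = C(33,15) by symmetry.
C(33,15) = (33·32·31·30·29·28·27·26·25·24·23·22·21·20·19) / 15! = 1356265350621941760000 / 1307674368000 = 1037158320.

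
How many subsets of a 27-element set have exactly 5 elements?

80730

Choose the 5 positions: C(27,5) = 80730.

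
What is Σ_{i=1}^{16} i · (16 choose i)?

524288

Differentiating (1+x)^16 and setting x=1: Σ i·C(16,i) = 16·2^15 = 524288.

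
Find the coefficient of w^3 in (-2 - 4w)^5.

The general term is C(5,j)·(-2)^j·(-4w)^(5-j); the w^3 term has j = 2.
C(5,2) = 10.
Coefficient = C(5,2) · (-2)^2 · (-4)^3 = 10 · 4 · (-64) = -2560.

-2560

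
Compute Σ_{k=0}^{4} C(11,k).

562

1 + 11 + 55 + 165 + 330 = 562.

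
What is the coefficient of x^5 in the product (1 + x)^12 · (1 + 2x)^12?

307296

Coefficient of x^5 = Σ_{j} C(12,j)·1^j·C(12,5-j)·2^(5-j) for j from 0 to 5.
= 25344 + 95040 + 116160 + 58080 + 11880 + 792 = 307296.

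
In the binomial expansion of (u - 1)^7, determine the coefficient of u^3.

The general term is C(7,j)·(u)^j·(-1)^(7-j); the u^3 term has j = 3.
C(7,3) = 35.
Coefficient = C(7,3) = 35.

35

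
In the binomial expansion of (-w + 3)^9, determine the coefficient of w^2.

The general term is C(9,j)·(-w)^j·(3)^(9-j); the w^2 term has j = 2.
C(9,2) = 36.
Coefficient = C(9,2) · 3^7 = 36 · 2187 = 78732.

78732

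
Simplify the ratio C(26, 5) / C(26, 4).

C(n,k+1)/C(n,k) = (n−k)/(k+1) = (26−4)/(4+1) = 22/5.

22/5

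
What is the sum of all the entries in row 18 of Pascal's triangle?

262144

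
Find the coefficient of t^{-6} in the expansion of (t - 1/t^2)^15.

-6435

General term: C(15,j)·(t)^j·(-1/t^2)^(15-j), with t-exponent 1j − 2(15−j) = 3j − 30.
Set 3j − 30 = -6: j = 8.
C(15,8) = 6435; 1^8 = 1; (-1)^7 = -1.
Coefficient = 6435 · 1 · (-1) = -6435.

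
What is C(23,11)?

1352078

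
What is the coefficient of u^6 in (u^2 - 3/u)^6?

135

General term: C(6,j)·(u^2)^j·(-3/u)^(6-j), with u-exponent 2j − 1(6−j) = 3j − 6.
Set 3j − 6 = 6: j = 4.
C(6,4) = 15; 1^4 = 1; (-3)^2 = 9.
Coefficient = 15 · 1 · 9 = 135.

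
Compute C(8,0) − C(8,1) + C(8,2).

21

The partial alternating sum Σ_{k=0}^{2} (−1)^k C(8,k) = (−1)^2 C(7,2) = 21.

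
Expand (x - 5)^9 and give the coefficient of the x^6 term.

The general term is C(9,j)·(x)^j·(-5)^(9-j); the x^6 term has j = 6.
C(9,6) = 84.
Coefficient = C(9,6) · (-5)^3 = 84 · (-125) = -10500.

-10500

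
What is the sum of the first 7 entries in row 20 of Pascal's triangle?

1 + 20 + 190 + 1140 + 4845 + 15504 + 38760 = 60460.

60460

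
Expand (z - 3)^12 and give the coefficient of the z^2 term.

3897234

The general term is C(12,j)·(z)^j·(-3)^(12-j); the z^2 term has j = 2.
C(12,2) = 66.
Coefficient = C(12,2) · (-3)^10 = 66 · 59049 = 3897234.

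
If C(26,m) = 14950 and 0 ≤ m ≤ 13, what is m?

C(26,m) increases on 0 ≤ m ≤ 13. C(26,3) = 2600 and C(26,4) = 14950, so m = 4.

4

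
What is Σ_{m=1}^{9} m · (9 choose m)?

2304

Differentiating (1+x)^9 and setting x=1: Σ m·C(9,m) = 9·2^8 = 2304.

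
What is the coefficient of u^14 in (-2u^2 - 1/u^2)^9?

General term: C(9,j)·(-2u^2)^j·(-1/u^2)^(9-j), with u-exponent 2j − 2(9−j) = 4j − 18.
Set 4j − 18 = 14: j = 8.
C(9,8) = 9; (-2)^8 = 256; (-1)^1 = -1.
Coefficient = 9 · 256 · (-1) = -2304.

-2304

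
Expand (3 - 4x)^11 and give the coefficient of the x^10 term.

34603008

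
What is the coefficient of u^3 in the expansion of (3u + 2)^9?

The general term is C(9,j)·(3u)^j·(2)^(9-j); the u^3 term has j = 3.
C(9,3) = 84.
Coefficient = C(9,3) · 3^3 · 2^6 = 84 · 27 · 64 = 145152.

145152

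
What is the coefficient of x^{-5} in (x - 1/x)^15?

General term: C(15,j)·(x)^j·(-1/x)^(15-j), with x-exponent 1j − 1(15−j) = 2j − 15.
Set 2j − 15 = -5: j = 5.
C(15,5) = 3003; 1^5 = 1; (-1)^10 = 1.
Coefficient = 3003 · 1 · 1 = 3003.

3003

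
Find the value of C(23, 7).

245157

C(23,7) = (23·22·21·20·19·18·17) / 7! = 1235591280 / 5040 = 245157.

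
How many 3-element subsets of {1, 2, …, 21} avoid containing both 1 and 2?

All 3-subsets: C(21,3) = 1330. Those containing both fixed elements: C(19,1) = 19.
1330 − 19 = 1311.

1311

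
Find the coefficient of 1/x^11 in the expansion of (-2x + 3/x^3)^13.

-160123392

General term: C(13,j)·(-2x)^j·(3/x^3)^(13-j), with x-exponent 1j − 3(13−j) = 4j − 39.
Set 4j − 39 = -11: j = 7.
C(13,7) = 1716; (-2)^7 = -128; 3^6 = 729.
Coefficient = 1716 · (-128) · 729 = -160123392.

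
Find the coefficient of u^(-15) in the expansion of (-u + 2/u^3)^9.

General term: C(9,j)·(-u)^j·(2/u^3)^(9-j), with u-exponent 1j − 3(9−j) = 4j − 27.
Set 4j − 27 = -15: j = 3.
C(9,3) = 84; (-1)^3 = -1; 2^6 = 64.
Coefficient = 84 · (-1) · 64 = -5376.

-5376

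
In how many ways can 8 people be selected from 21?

203490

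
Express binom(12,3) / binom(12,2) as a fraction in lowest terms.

C(n,k+1)/C(n,k) = (n−k)/(k+1) = (12−2)/(2+1) = 10/3.

10/3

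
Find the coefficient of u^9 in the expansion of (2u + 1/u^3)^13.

General term: C(13,j)·(2u)^j·(1/u^3)^(13-j), with u-exponent 1j − 3(13−j) = 4j − 39.
Set 4j − 39 = 9: j = 12.
C(13,12) = 13; 2^12 = 4096; 1^1 = 1.
Coefficient = 13 · 4096 · 1 = 53248.

53248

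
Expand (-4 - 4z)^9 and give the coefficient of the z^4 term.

The general term is C(9,j)·(-4)^j·(-4z)^(9-j); the z^4 term has j = 5.
C(9,5) = 126.
Coefficient = C(9,5) · (-4)^5 · (-4)^4 = 126 · (-1024) · 256 = -33030144.

-33030144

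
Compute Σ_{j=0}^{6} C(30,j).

768212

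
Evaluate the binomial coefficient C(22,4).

C(22,4) = (22·21·20·19) / 4! = 175560 / 24 = 7315.

7315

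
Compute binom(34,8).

18156204

C(34,8) = (34·33·32·31·30·29·28·27) / 8! = 732058145280 / 40320 = 18156204.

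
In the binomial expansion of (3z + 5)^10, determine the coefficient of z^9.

984150

The general term is C(10,j)·(3z)^j·(5)^(10-j); the z^9 term has j = 9.
C(10,9) = 10.
Coefficient = C(10,9) · 3^9 · 5^1 = 10 · 19683 · 5 = 984150.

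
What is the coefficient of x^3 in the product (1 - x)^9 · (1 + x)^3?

Coefficient of x^3 = Σ_{j} C(9,j)·(-1)^j·C(3,3-j)·1^(3-j) for j from 0 to 3.
= 1 + (-27) + 108 + (-84) = -2.

-2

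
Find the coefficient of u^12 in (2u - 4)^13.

-212992

The general term is C(13,j)·(2u)^j·(-4)^(13-j); the u^12 term has j = 12.
C(13,12) = 13.
Coefficient = C(13,12) · 2^12 · (-4)^1 = 13 · 4096 · (-4) = -212992.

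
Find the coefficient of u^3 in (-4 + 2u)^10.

-15728640

The general term is C(10,j)·(-4)^j·(2u)^(10-j); the u^3 term has j = 7.
C(10,7) = 120.
Coefficient = C(10,7) · (-4)^7 · 2^3 = 120 · (-16384) · 8 = -15728640.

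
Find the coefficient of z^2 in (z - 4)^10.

2949120

The general term is C(10,j)·(z)^j·(-4)^(10-j); the z^2 term has j = 2.
C(10,2) = 45.
Coefficient = C(10,2) · (-4)^8 = 45 · 65536 = 2949120.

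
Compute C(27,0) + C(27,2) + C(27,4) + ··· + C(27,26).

67108864

Even-j terms of row 27 sum to 2^26 = 67108864.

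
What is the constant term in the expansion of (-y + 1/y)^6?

-20

General term: C(6,j)·(-y)^j·(1/y)^(6-j), with y-exponent 1j − 1(6−j) = 2j − 6.
Set 2j − 6 = 0: j = 3.
C(6,3) = 20; (-1)^3 = -1; 1^3 = 1.
Coefficient = 20 · (-1) · 1 = -20.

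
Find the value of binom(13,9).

715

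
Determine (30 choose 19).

C(30,19) = C(30,11) by symmetry.
C(30,11) = (30·29·28·27·26·25·24·23·22·21·20) / 11! = 2180547008640000 / 39916800 = 54627300.

54627300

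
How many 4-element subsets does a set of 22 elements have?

7315

C(22,4) = (22·21·20·19) / 4! = 175560 / 24 = 7315.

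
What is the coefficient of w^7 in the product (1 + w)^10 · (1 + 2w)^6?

89440

Coefficient of w^7 = Σ_{j} C(10,j)·1^j·C(6,7-j)·2^(7-j) for j from 1 to 7.
= 640 + 8640 + 28800 + 33600 + 15120 + 2520 + 120 = 89440.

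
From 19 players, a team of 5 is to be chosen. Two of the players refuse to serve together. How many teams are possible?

10948

All 5-subsets: C(19,5) = 11628. Those containing both fixed elements: C(17,3) = 680.
11628 − 680 = 10948.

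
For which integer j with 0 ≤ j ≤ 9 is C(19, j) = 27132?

6

C(19,j) increases on 0 ≤ j ≤ 9. C(19,5) = 11628 and C(19,6) = 27132, so j = 6.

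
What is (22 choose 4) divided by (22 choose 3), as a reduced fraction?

C(n,k+1)/C(n,k) = (n−k)/(k+1) = (22−3)/(3+1) = 19/4.

19/4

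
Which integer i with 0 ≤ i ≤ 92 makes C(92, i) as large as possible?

C(92,i) is maximized at i = 92/2 = 46.

46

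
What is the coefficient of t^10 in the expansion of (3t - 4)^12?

The general term is C(12,j)·(3t)^j·(-4)^(12-j); the t^10 term has j = 10.
C(12,10) = 66.
Coefficient = C(12,10) · 3^10 · (-4)^2 = 66 · 59049 · 16 = 62355744.

62355744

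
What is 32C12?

C(32,12) = (32·31·30·29·28·27·26·25·24·23·22·21) / 12! = 108155131628544000 / 479001600 = 225792840.

225792840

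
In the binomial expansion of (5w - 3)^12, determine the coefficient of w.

-10628820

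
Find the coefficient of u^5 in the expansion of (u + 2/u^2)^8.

16

General term: C(8,j)·(u)^j·(2/u^2)^(8-j), with u-exponent 1j − 2(8−j) = 3j − 16.
Set 3j − 16 = 5: j = 7.
C(8,7) = 8; 1^7 = 1; 2^1 = 2.
Coefficient = 8 · 1 · 2 = 16.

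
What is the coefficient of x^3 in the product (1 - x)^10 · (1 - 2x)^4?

-752

Coefficient of x^3 = Σ_{j} C(10,j)·(-1)^j·C(4,3-j)·(-2)^(3-j) for j from 0 to 3.
= (-32) + (-240) + (-360) + (-120) = -752.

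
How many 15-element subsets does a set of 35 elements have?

3247943160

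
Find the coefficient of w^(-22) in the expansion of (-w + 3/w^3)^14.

General term: C(14,j)·(-w)^j·(3/w^3)^(14-j), with w-exponent 1j − 3(14−j) = 4j − 42.
Set 4j − 42 = -22: j = 5.
C(14,5) = 2002; (-1)^5 = -1; 3^9 = 19683.
Coefficient = 2002 · (-1) · 19683 = -39405366.

-39405366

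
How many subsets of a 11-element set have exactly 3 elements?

165

Choose the 3 positions: C(11,3) = 165.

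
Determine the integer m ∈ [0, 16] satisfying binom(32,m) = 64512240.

10

C(32,m) increases on 0 ≤ m ≤ 16. C(32,9) = 28048800 and C(32,10) = 64512240, so m = 10.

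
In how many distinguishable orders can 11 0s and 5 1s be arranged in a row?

4368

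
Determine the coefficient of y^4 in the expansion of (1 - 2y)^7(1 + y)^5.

-135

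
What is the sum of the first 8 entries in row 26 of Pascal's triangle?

971712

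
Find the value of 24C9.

1307504

C(24,9) = (24·23·22·21·20·19·18·17·16) / 9! = 474467051520 / 362880 = 1307504.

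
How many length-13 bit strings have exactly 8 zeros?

1287

Choose the 8 positions: C(13,8) = 1287.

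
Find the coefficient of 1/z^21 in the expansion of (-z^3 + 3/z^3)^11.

General term: C(11,j)·(-z^3)^j·(3/z^3)^(11-j), with z-exponent 3j − 3(11−j) = 6j − 33.
Set 6j − 33 = -21: j = 2.
C(11,2) = 55; (-1)^2 = 1; 3^9 = 19683.
Coefficient = 55 · 1 · 19683 = 1082565.

1082565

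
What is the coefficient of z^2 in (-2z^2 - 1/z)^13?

General term: C(13,j)·(-2z^2)^j·(-1/z)^(13-j), with z-exponent 2j − 1(13−j) = 3j − 13.
Set 3j − 13 = 2: j = 5.
C(13,5) = 1287; (-2)^5 = -32; (-1)^8 = 1.
Coefficient = 1287 · (-32) · 1 = -41184.

-41184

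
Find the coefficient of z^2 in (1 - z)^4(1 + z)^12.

Coefficient of z^2 = Σ_{j} C(4,j)·(-1)^j·C(12,2-j)·1^(2-j) for j from 0 to 2.
= 66 + (-48) + 6 = 24.

24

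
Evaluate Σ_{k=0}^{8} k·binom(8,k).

1024

Differentiating (1+x)^8 and setting x=1: Σ k·C(8,k) = 8·2^7 = 1024.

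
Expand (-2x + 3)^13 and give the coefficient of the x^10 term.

7907328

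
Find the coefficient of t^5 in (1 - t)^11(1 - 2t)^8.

-62974

Coefficient of t^5 = Σ_{j} C(11,j)·(-1)^j·C(8,5-j)·(-2)^(5-j) for j from 0 to 5.
= (-1792) + (-12320) + (-24640) + (-18480) + (-5280) + (-462) = -62974.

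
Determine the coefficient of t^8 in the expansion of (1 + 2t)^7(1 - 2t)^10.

Coefficient of t^8 = Σ_{j} C(7,j)·2^j·C(10,8-j)·(-2)^(8-j) for j from 0 to 7.
= 11520 + (-215040) + 1128960 + (-2257920) + 1881600 + (-645120) + 80640 + (-2560) = -17920.

-17920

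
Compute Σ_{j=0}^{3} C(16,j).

697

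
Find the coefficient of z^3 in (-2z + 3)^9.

-489888

The general term is C(9,j)·(-2z)^j·(3)^(9-j); the z^3 term has j = 3.
C(9,3) = 84.
Coefficient = C(9,3) · (-2)^3 · 3^6 = 84 · (-8) · 729 = -489888.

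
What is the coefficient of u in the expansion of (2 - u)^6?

The general term is C(6,j)·(2)^j·(-u)^(6-j); the u^1 term has j = 5.
C(6,5) = 6.
Coefficient = C(6,5) · 2^5 · (-1)^1 = 6 · 32 · (-1) = -192.

-192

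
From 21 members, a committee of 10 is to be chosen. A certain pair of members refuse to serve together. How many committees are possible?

277134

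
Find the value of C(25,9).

2042975

C(25,9) = (25·24·23·22·21·20·19·18·17) / 9! = 741354768000 / 362880 = 2042975.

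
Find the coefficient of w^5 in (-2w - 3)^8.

48384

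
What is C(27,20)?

C(27,20) = C(27,7) by symmetry.
C(27,7) = (27·26·25·24·23·22·21) / 7! = 4475671200 / 5040 = 888030.

888030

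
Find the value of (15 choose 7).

C(15,7) = (15·14·13·12·11·10·9) / 7! = 32432400 / 5040 = 6435.

6435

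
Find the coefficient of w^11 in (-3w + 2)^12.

-4251528

The general term is C(12,j)·(-3w)^j·(2)^(12-j); the w^11 term has j = 11.
C(12,11) = 12.
Coefficient = C(12,11) · (-3)^11 · 2^1 = 12 · (-177147) · 2 = -4251528.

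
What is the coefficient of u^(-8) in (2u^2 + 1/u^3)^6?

60

General term: C(6,j)·(2u^2)^j·(1/u^3)^(6-j), with u-exponent 2j − 3(6−j) = 5j − 18.
Set 5j − 18 = -8: j = 2.
C(6,2) = 15; 2^2 = 4; 1^4 = 1.
Coefficient = 15 · 4 · 1 = 60.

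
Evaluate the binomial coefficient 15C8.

C(15,8) = C(15,7) by symmetry.
C(15,7) = (15·14·13·12·11·10·9) / 7! = 32432400 / 5040 = 6435.

6435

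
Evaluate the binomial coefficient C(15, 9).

5005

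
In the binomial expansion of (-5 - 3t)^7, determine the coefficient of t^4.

-354375

The general term is C(7,j)·(-5)^j·(-3t)^(7-j); the t^4 term has j = 3.
C(7,3) = 35.
Coefficient = C(7,3) · (-5)^3 · (-3)^4 = 35 · (-125) · 81 = -354375.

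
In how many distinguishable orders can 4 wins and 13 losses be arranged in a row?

Choose positions for the wins: C(17,4) = 2380.

2380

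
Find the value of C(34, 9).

52451256

C(34,9) = (34·33·32·31·30·29·28·27·26) / 9! = 19033511777280 / 362880 = 52451256.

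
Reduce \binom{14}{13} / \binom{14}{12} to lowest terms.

2/13

C(n,k+1)/C(n,k) = (n−k)/(k+1) = (14−12)/(12+1) = 2/13.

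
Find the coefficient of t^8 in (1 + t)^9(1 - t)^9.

126

Coefficient of t^8 = Σ_{j} C(9,j)·1^j·C(9,8-j)·(-1)^(8-j) for j from 0 to 8.
= 9 + (-324) + 3024 + (-10584) + 15876 + (-10584) + 3024 + (-324) + 9 = 126.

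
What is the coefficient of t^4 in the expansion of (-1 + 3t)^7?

The general term is C(7,j)·(-1)^j·(3t)^(7-j); the t^4 term has j = 3.
C(7,3) = 35.
Coefficient = C(7,3) · (-1)^3 · 3^4 = 35 · (-1) · 81 = -2835.

-2835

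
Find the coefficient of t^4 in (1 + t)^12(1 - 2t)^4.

Coefficient of t^4 = Σ_{j} C(12,j)·1^j·C(4,4-j)·(-2)^(4-j) for j from 0 to 4.
= 16 + (-384) + 1584 + (-1760) + 495 = -49.

-49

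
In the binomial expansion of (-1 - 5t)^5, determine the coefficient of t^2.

-250

The general term is C(5,j)·(-1)^j·(-5t)^(5-j); the t^2 term has j = 3.
C(5,3) = 10.
Coefficient = C(5,3) · (-1)^3 · (-5)^2 = 10 · (-1) · 25 = -250.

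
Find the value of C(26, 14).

9657700

C(26,14) = C(26,12) by symmetry.
C(26,12) = (26·25·24·23·22·21·20·19·18·17·16·15) / 12! = 4626053752320000 / 479001600 = 9657700.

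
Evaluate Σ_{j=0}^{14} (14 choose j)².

Σ C(14,j)² is the coefficient of x^14 in (1+x)^14(1+x)^14 = (1+x)^28, i.e. C(28,14) = 40116600.

40116600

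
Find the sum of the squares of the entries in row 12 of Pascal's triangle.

2704156

By Vandermonde's identity, Σ C(12,i)² = C(24,12) = 2704156.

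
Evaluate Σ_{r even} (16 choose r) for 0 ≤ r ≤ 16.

Half of (1+1)^16 + (1−1)^16 gives the even-index sum: 2^15 = 32768.

32768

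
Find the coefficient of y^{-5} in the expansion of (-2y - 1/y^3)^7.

General term: C(7,j)·(-2y)^j·(-1/y^3)^(7-j), with y-exponent 1j − 3(7−j) = 4j − 21.
Set 4j − 21 = -5: j = 4.
C(7,4) = 35; (-2)^4 = 16; (-1)^3 = -1.
Coefficient = 35 · 16 · (-1) = -560.

-560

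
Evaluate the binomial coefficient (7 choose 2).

21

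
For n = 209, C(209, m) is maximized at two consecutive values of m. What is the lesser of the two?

For odd n = 209, C(209,m) peaks at m = (n−1)/2 and (n+1)/2; the lesser is 104.

104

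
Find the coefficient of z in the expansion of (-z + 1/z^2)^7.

-21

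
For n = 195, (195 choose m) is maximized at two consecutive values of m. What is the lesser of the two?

97

For odd n = 195, C(195,m) peaks at m = (n−1)/2 and (n+1)/2; the lesser is 97.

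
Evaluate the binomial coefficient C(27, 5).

80730

C(27,5) = (27·26·25·24·23) / 5! = 9687600 / 120 = 80730.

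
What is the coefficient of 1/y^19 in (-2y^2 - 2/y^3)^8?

2048

General term: C(8,j)·(-2y^2)^j·(-2/y^3)^(8-j), with y-exponent 2j − 3(8−j) = 5j − 24.
Set 5j − 24 = -19: j = 1.
C(8,1) = 8; (-2)^1 = -2; (-2)^7 = -128.
Coefficient = 8 · (-2) · (-128) = 2048.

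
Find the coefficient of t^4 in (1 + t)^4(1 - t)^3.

3

Coefficient of t^4 = Σ_{j} C(4,j)·1^j·C(3,4-j)·(-1)^(4-j) for j from 1 to 4.
= (-4) + 18 + (-12) + 1 = 3.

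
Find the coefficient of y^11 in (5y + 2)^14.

142187500000

The general term is C(14,j)·(5y)^j·(2)^(14-j); the y^11 term has j = 11.
C(14,11) = 364.
Coefficient = C(14,11) · 5^11 · 2^3 = 364 · 48828125 · 8 = 142187500000.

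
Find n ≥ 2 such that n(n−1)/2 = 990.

45

n(n−1)/2 = 990 ⇒ n(n−1) = 1980. Since 45·44 = 1980, n = 45.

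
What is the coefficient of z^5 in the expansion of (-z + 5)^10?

The general term is C(10,j)·(-z)^j·(5)^(10-j); the z^5 term has j = 5.
C(10,5) = 252.
Coefficient = C(10,5) · (-1)^5 · 5^5 = 252 · (-1) · 3125 = -787500.

-787500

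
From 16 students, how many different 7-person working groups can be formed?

This is C(16,7) = 11440.

11440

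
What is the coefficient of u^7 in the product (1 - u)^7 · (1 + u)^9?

-70

Coefficient of u^7 = Σ_{j} C(7,j)·(-1)^j·C(9,7-j)·1^(7-j) for j from 0 to 7.
= 36 + (-588) + 2646 + (-4410) + 2940 + (-756) + 63 + (-1) = -70.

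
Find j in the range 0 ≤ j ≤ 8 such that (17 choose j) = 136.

2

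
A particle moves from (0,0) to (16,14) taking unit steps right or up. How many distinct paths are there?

145422675

Each path is a sequence of 30 steps with 16 rights: C(30,16) = 145422675.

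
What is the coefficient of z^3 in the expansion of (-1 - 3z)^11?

The general term is C(11,j)·(-1)^j·(-3z)^(11-j); the z^3 term has j = 8.
C(11,8) = 165.
Coefficient = C(11,8) · (-3)^3 = 165 · (-27) = -4455.

-4455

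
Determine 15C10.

C(15,10) = C(15,5) by symmetry.
C(15,5) = (15·14·13·12·11) / 5! = 360360 / 120 = 3003.

3003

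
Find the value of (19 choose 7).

C(19,7) = (19·18·17·16·15·14·13) / 7! = 253955520 / 5040 = 50388.

50388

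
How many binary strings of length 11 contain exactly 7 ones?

Choose the 7 positions: C(11,7) = 330.

330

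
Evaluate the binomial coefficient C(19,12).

50388

C(19,12) = C(19,7) by symmetry.
C(19,7) = (19·18·17·16·15·14·13) / 7! = 253955520 / 5040 = 50388.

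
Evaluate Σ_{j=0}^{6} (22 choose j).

1 + 22 + 231 + 1540 + 7315 + 26334 + 74613 = 110056.

110056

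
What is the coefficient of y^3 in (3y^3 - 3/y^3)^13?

2735858268

General term: C(13,j)·(3y^3)^j·(-3/y^3)^(13-j), with y-exponent 3j − 3(13−j) = 6j − 39.
Set 6j − 39 = 3: j = 7.
C(13,7) = 1716; 3^7 = 2187; (-3)^6 = 729.
Coefficient = 1716 · 2187 · 729 = 2735858268.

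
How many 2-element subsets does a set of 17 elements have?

C(17,2) = (17·16) / 2! = 272 / 2 = 136.

136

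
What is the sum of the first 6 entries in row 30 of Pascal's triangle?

174437

1 + 30 + 435 + 4060 + 27405 + 142506 = 174437.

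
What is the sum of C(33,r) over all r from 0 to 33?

8589934592

Setting x = 1 in (1+x)^33 gives Σ C(33,r) = 2^33 = 8589934592.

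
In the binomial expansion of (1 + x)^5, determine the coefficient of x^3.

10

The general term is C(5,j)·(1)^j·(x)^(5-j); the x^3 term has j = 2.
C(5,2) = 10.
Coefficient = C(5,2) = 10.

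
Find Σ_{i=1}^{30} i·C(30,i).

Since i·C(30,i) = 30·C(29,i−1), the sum is 30·2^29 = 30·536870912 = 16106127360.

16106127360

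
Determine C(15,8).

C(15,8) = C(15,7) by symmetry.
C(15,7) = (15·14·13·12·11·10·9) / 7! = 32432400 / 5040 = 6435.

6435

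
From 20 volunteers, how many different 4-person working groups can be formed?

4845

This is C(20,4) = 4845.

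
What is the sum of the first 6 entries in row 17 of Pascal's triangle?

9402

1 + 17 + 136 + 680 + 2380 + 6188 = 9402.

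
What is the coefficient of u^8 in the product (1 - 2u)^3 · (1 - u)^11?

11385

Coefficient of u^8 = Σ_{j} C(3,j)·(-2)^j·C(11,8-j)·(-1)^(8-j) for j from 0 to 3.
= 165 + 1980 + 5544 + 3696 = 11385.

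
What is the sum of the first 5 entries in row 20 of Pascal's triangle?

6196

1 + 20 + 190 + 1140 + 4845 = 6196.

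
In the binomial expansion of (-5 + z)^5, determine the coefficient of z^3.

The general term is C(5,j)·(-5)^j·(z)^(5-j); the z^3 term has j = 2.
C(5,2) = 10.
Coefficient = C(5,2) · (-5)^2 = 10 · 25 = 250.

250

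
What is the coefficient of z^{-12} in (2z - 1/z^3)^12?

59136

General term: C(12,j)·(2z)^j·(-1/z^3)^(12-j), with z-exponent 1j − 3(12−j) = 4j − 36.
Set 4j − 36 = -12: j = 6.
C(12,6) = 924; 2^6 = 64; (-1)^6 = 1.
Coefficient = 924 · 64 · 1 = 59136.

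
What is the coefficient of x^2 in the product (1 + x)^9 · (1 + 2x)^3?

102

Coefficient of x^2 = Σ_{j} C(9,j)·1^j·C(3,2-j)·2^(2-j) for j from 0 to 2.
= 12 + 54 + 36 = 102.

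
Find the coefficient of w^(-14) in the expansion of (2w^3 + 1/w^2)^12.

General term: C(12,j)·(2w^3)^j·(1/w^2)^(12-j), with w-exponent 3j − 2(12−j) = 5j − 24.
Set 5j − 24 = -14: j = 2.
C(12,2) = 66; 2^2 = 4; 1^10 = 1.
Coefficient = 66 · 4 · 1 = 264.

264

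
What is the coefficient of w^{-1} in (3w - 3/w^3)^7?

General term: C(7,j)·(3w)^j·(-3/w^3)^(7-j), with w-exponent 1j − 3(7−j) = 4j − 21.
Set 4j − 21 = -1: j = 5.
C(7,5) = 21; 3^5 = 243; (-3)^2 = 9.
Coefficient = 21 · 243 · 9 = 45927.

45927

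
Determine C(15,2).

C(15,2) = (15·14) / 2! = 210 / 2 = 105.

105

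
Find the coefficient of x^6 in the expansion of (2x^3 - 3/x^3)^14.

560431872

General term: C(14,j)·(2x^3)^j·(-3/x^3)^(14-j), with x-exponent 3j − 3(14−j) = 6j − 42.
Set 6j − 42 = 6: j = 8.
C(14,8) = 3003; 2^8 = 256; (-3)^6 = 729.
Coefficient = 3003 · 256 · 729 = 560431872.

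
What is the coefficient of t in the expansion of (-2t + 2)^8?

The general term is C(8,j)·(-2t)^j·(2)^(8-j); the t^1 term has j = 1.
C(8,1) = 8.
Coefficient = C(8,1) · (-2)^1 · 2^7 = 8 · (-2) · 128 = -2048.

-2048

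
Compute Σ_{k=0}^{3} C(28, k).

1 + 28 + 378 + 3276 = 3683.

3683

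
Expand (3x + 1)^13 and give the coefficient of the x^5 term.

The general term is C(13,j)·(3x)^j·(1)^(13-j); the x^5 term has j = 5.
C(13,5) = 1287.
Coefficient = C(13,5) · 3^5 = 1287 · 243 = 312741.

312741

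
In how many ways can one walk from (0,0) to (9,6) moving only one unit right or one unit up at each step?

Each path is a sequence of 15 steps with 9 rights: C(15,9) = 5005.

5005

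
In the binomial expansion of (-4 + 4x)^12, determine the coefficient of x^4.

The general term is C(12,j)·(-4)^j·(4x)^(12-j); the x^4 term has j = 8.
C(12,8) = 495.
Coefficient = C(12,8) · (-4)^8 · 4^4 = 495 · 65536 · 256 = 8304721920.

8304721920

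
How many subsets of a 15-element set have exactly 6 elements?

Choose the 6 positions: C(15,6) = 5005.

5005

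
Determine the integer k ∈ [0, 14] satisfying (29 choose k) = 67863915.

C(29,k) increases on 0 ≤ k ≤ 14. C(29,12) = 51895935 and C(29,13) = 67863915, so k = 13.

13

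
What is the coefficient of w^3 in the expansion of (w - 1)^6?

The general term is C(6,j)·(w)^j·(-1)^(6-j); the w^3 term has j = 3.
C(6,3) = 20.
Coefficient = C(6,3) · (-1)^3 = 20 · (-1) = -20.

-20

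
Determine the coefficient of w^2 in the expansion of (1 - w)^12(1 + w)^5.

16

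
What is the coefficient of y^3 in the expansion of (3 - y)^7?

The general term is C(7,j)·(3)^j·(-y)^(7-j); the y^3 term has j = 4.
C(7,4) = 35.
Coefficient = C(7,4) · 3^4 · (-1)^3 = 35 · 81 · (-1) = -2835.

-2835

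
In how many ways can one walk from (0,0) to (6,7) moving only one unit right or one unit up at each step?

Each path is a sequence of 13 steps with 6 rights: C(13,6) = 1716.

1716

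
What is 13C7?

1716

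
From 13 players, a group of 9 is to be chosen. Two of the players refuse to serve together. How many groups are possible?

All 9-subsets: C(13,9) = 715. Those containing both fixed elements: C(11,7) = 330.
715 − 330 = 385.

385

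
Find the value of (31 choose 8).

C(31,8) = (31·30·29·28·27·26·25·24) / 8! = 318073392000 / 40320 = 7888725.

7888725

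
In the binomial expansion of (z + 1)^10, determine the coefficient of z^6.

The general term is C(10,j)·(z)^j·(1)^(10-j); the z^6 term has j = 6.
C(10,6) = 210.
Coefficient = C(10,6) = 210.

210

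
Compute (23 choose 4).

C(23,4) = (23·22·21·20) / 4! = 212520 / 24 = 8855.

8855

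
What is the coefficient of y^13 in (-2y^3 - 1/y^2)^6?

General term: C(6,j)·(-2y^3)^j·(-1/y^2)^(6-j), with y-exponent 3j − 2(6−j) = 5j − 12.
Set 5j − 12 = 13: j = 5.
C(6,5) = 6; (-2)^5 = -32; (-1)^1 = -1.
Coefficient = 6 · (-32) · (-1) = 192.

192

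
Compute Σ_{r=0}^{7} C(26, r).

971712

1 + 26 + 325 + 2600 + 14950 + 65780 + 230230 + 657800 = 971712.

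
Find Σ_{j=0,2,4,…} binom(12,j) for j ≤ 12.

2048

Half of (1+1)^12 + (1−1)^12 gives the even-index sum: 2^11 = 2048.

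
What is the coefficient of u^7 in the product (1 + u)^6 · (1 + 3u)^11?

Coefficient of u^7 = Σ_{j} C(6,j)·1^j·C(11,7-j)·3^(7-j) for j from 0 to 6.
= 721710 + 2020788 + 1683990 + 534600 + 66825 + 2970 + 33 = 5030916.

5030916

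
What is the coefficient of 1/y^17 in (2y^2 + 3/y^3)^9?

314928

General term: C(9,j)·(2y^2)^j·(3/y^3)^(9-j), with y-exponent 2j − 3(9−j) = 5j − 27.
Set 5j − 27 = -17: j = 2.
C(9,2) = 36; 2^2 = 4; 3^7 = 2187.
Coefficient = 36 · 4 · 2187 = 314928.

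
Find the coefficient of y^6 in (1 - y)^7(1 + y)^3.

14

Coefficient of y^6 = Σ_{j} C(7,j)·(-1)^j·C(3,6-j)·1^(6-j) for j from 3 to 6.
= (-35) + 105 + (-63) + 7 = 14.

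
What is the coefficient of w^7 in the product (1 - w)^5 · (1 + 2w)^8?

912

Coefficient of w^7 = Σ_{j} C(5,j)·(-1)^j·C(8,7-j)·2^(7-j) for j from 0 to 5.
= 1024 + (-8960) + 17920 + (-11200) + 2240 + (-112) = 912.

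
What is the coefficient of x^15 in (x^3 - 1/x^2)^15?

5005

General term: C(15,j)·(x^3)^j·(-1/x^2)^(15-j), with x-exponent 3j − 2(15−j) = 5j − 30.
Set 5j − 30 = 15: j = 9.
C(15,9) = 5005; 1^9 = 1; (-1)^6 = 1.
Coefficient = 5005 · 1 · 1 = 5005.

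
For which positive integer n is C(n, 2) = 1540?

56

n(n−1)/2 = 1540 ⇒ n(n−1) = 3080. Since 56·55 = 3080, n = 56.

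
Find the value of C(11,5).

C(11,5) = (11·10·9·8·7) / 5! = 55440 / 120 = 462.

462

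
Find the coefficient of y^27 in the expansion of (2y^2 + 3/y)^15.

737280

General term: C(15,j)·(2y^2)^j·(3/y)^(15-j), with y-exponent 2j − 1(15−j) = 3j − 15.
Set 3j − 15 = 27: j = 14.
C(15,14) = 15; 2^14 = 16384; 3^1 = 3.
Coefficient = 15 · 16384 · 3 = 737280.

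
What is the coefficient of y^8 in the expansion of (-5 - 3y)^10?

7381125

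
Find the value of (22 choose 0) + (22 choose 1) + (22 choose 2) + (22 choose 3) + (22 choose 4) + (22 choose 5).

1 + 22 + 231 + 1540 + 7315 + 26334 = 35443.

35443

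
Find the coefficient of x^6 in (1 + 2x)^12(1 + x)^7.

474215

Coefficient of x^6 = Σ_{j} C(12,j)·2^j·C(7,6-j)·1^(6-j) for j from 0 to 6.
= 7 + 504 + 9240 + 61600 + 166320 + 177408 + 59136 = 474215.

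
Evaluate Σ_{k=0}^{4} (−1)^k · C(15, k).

1001

The partial alternating sum Σ_{k=0}^{4} (−1)^k C(15,k) = (−1)^4 C(14,4) = 1001.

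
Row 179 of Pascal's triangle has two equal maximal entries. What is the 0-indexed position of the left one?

For odd n = 179, C(179,j) peaks at j = (n−1)/2 and (n+1)/2; the lesser is 89.

89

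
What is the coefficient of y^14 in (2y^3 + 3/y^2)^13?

General term: C(13,j)·(2y^3)^j·(3/y^2)^(13-j), with y-exponent 3j − 2(13−j) = 5j − 26.
Set 5j − 26 = 14: j = 8.
C(13,8) = 1287; 2^8 = 256; 3^5 = 243.
Coefficient = 1287 · 256 · 243 = 80061696.

80061696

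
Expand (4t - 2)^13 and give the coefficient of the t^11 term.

The general term is C(13,j)·(4t)^j·(-2)^(13-j); the t^11 term has j = 11.
C(13,11) = 78.
Coefficient = C(13,11) · 4^11 · (-2)^2 = 78 · 4194304 · 4 = 1308622848.

1308622848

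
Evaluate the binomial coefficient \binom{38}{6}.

2760681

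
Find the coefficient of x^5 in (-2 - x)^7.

The general term is C(7,j)·(-2)^j·(-x)^(7-j); the x^5 term has j = 2.
C(7,2) = 21.
Coefficient = C(7,2) · (-2)^2 · (-1)^5 = 21 · 4 · (-1) = -84.

-84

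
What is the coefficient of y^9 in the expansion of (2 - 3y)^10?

-393660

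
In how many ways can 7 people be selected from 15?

This is C(15,7) = 6435.

6435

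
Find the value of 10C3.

C(10,3) = (10·9·8) / 3! = 720 / 6 = 120.

120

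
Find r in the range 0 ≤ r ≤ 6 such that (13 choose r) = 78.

2

C(13,r) increases on 0 ≤ r ≤ 6. C(13,1) = 13 and C(13,2) = 78, so r = 2.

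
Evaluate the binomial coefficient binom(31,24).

C(31,24) = C(31,7) by symmetry.
C(31,7) = (31·30·29·28·27·26·25) / 7! = 13253058000 / 5040 = 2629575.

2629575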